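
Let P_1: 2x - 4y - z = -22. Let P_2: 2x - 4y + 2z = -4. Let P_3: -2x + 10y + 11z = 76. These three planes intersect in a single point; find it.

(-10, -1, 6)

Solving the 3×3 linear system 2x - 4y - z = -22, 2x - 4y + 2z = -4, -2x + 10y + 11z = 76 (e.g. by elimination or Cramer's rule, determinant = -36) gives (-10, -1, 6).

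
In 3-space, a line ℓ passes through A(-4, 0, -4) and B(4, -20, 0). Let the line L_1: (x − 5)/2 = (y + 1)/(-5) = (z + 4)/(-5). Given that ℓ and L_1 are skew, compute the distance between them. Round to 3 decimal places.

7.985

A direction vector for ℓ is B − A = (8, -20, 4).
L_1 has direction (2, -5, -5) through (5, -1, -4).
Common perpendicular direction n = (8, -20, 4) × (2, -5, -5) = (120, 48, 0).
With w = (5, -1, -4) − (-4, 0, -4) = (9, -1, 0), w · n = 1032.
Distance = |w · n| / |n| = |1032| / √16704 ≈ 7.985.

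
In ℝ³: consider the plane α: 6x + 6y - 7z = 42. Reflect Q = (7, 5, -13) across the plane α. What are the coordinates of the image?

λ = (n·Q − d)/|n|² = (163 − 42)/121 = 1.
Reflection = Q − 2λn = (7, 5, -13) − 2·(6, 6, -7) = (-5, -7, 1).

(-5, -7, 1)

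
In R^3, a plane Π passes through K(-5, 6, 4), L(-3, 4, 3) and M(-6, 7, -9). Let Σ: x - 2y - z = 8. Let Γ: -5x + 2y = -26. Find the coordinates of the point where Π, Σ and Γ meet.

KL = (2, -2, -1), KM = (-1, 1, -13); a normal to Π is KL × KM = (27, 27, 0).
Using K: Π has equation 27x + 27y = 27.
Solving the 3×3 linear system 27x + 27y = 27, x - 2y - z = 8, -5x + 2y = -26 (e.g. by elimination or Cramer's rule, determinant = 189) gives (4, -3, 2).

(4, -3, 2)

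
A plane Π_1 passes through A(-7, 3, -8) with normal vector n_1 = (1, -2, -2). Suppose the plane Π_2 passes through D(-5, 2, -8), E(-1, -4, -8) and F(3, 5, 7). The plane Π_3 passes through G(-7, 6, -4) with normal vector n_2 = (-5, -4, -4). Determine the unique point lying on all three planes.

(-3, 2, -5)

Π_1: n_1·r = n_1·A gives x - 2y - 2z = 3.
DE = (4, -6, 0), DF = (8, 3, 15); a normal to Π_2 is DE × DF = (-90, -60, 60).
Using D: Π_2 has equation -90x - 60y + 60z = -150.
Π_3: n_2·r = n_2·G gives -5x - 4y - 4z = 27.
Solving the 3×3 linear system x - 2y - 2z = 3, -90x - 60y + 60z = -150, -5x - 4y - 4z = 27 (e.g. by elimination or Cramer's rule, determinant = 1680) gives (-3, 2, -5).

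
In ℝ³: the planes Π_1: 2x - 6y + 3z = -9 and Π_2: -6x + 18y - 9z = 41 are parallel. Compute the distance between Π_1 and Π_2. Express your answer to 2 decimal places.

0.67

Rescale Π_2 by 1/(-3): 2x - 6y + 3z = -41/3. Then distance = |-9 − (-41/3)| / √49 ≈ 0.67.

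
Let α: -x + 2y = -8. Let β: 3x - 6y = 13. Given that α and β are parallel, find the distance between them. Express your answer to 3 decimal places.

1.640

Rescale β by 1/(-3): -x + 2y = -13/3. Then distance = |-8 − (-13/3)| / √5 ≈ 1.640.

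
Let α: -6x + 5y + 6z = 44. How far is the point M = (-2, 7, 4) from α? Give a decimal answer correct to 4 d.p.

2.7414

n·M − d = (-6)·(-2) + (5)·(7) + (6)·(4) − 44 = 27; |n| = √97.
Distance = |27| / √97 = 27/√97 ≈ 2.7414.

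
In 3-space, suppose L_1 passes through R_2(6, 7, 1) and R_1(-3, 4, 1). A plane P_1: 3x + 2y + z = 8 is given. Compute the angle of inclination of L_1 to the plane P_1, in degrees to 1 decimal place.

A direction vector for L_1 is R_1 − R_2 = (-9, -3, 0).
sin θ = |n·v| / (|n||v|) = |-33| / (√14 · √90) = 0.92967.
θ ≈ 68.4°.

68.4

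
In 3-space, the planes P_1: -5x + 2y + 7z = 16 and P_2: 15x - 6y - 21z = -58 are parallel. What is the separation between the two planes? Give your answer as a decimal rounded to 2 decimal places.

Rescale P_2 by 1/(-3): -5x + 2y + 7z = 58/3. Then distance = |16 − (58/3)| / √78 ≈ 0.38.

0.38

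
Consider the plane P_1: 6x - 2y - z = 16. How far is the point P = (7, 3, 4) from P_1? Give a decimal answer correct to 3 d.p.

n·P − d = (6)·(7) + (-2)·(3) + (-1)·(4) − 16 = 16; |n| = √41.
Distance = |16| / √41 = 16/√41 ≈ 2.499.

2.499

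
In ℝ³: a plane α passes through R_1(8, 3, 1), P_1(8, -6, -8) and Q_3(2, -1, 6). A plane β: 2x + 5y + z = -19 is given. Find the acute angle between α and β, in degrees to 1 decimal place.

84.9

R_1P_1 = (0, -9, -9), R_1Q_3 = (-6, -4, 5); a normal to α is R_1P_1 × R_1Q_3 = (-81, 54, -54).
Using R_1: α has equation -81x + 54y - 54z = -540.
cos θ = |n₁·n₂| / (|n₁||n₂|) = |54| / (√12393 · √30).
θ = arccos(0.08856) ≈ 84.9°.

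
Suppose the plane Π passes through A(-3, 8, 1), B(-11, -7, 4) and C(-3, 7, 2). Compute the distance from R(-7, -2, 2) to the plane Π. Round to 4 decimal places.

AB = (-8, -15, 3), AC = (0, -1, 1); a normal to Π is AB × AC = (-12, 8, 8).
Using A: Π has equation -12x + 8y + 8z = 108.
n·R − d = (-12)·(-7) + (8)·(-2) + (8)·(2) − 108 = -24; |n| = √272.
Distance = |-24| / √272 = 24/√272 ≈ 1.4552.

1.4552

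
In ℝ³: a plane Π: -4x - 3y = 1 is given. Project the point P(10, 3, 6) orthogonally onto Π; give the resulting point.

Foot = P − λn with λ = (n·P − d)/|n|² = (-49 − 1)/25 = -2.
Foot = (10, 3, 6) − (-2)·(-4, -3, 0) = (2, -3, 6).

(2, -3, 6)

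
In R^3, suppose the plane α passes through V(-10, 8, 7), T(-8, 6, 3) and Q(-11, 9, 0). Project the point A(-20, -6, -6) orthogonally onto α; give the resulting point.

VT = (2, -2, -4), VQ = (-1, 1, -7); a normal to α is VT × VQ = (18, 18, 0).
Using V: α has equation 18x + 18y = -36.
Foot = A − λn with λ = (n·A − d)/|n|² = (-468 − (-36))/648 = -2/3.
Foot = (-20, -6, -6) − (-2/3)·(18, 18, 0) = (-8, 6, -6).

(-8, 6, -6)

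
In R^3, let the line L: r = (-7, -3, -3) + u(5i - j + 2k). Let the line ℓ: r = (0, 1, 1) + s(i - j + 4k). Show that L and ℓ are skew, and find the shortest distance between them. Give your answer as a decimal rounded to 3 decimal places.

Common perpendicular direction n = (5, -1, 2) × (1, -1, 4) = (-2, -18, -4).
With w = (0, 1, 1) − (-7, -3, -3) = (7, 4, 4), w · n = -102.
Since n ≠ 0 the lines are not parallel, and w · n = -102 ≠ 0 so they do not intersect; hence they are skew.
Distance = |w · n| / |n| = |-102| / √344 ≈ 5.499.

5.499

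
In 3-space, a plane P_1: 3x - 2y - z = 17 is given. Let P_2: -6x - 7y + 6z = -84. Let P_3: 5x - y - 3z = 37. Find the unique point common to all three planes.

(11, 6, 4)

Solving the 3×3 linear system 3x - 2y - z = 17, -6x - 7y + 6z = -84, 5x - y - 3z = 37 (e.g. by elimination or Cramer's rule, determinant = 16) gives (11, 6, 4).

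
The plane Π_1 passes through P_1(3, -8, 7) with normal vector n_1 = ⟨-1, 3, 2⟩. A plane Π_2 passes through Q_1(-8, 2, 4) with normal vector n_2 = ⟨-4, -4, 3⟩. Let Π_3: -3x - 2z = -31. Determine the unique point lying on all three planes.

Π_1: n_1·r = n_1·P_1 gives -x + 3y + 2z = -13.
Π_2: n_2·r = n_2·Q_1 gives -4x - 4y + 3z = 36.
Solving the 3×3 linear system -x + 3y + 2z = -13, -4x - 4y + 3z = 36, -3x - 2z = -31 (e.g. by elimination or Cramer's rule, determinant = -83) gives (5, -8, 8).

(5, -8, 8)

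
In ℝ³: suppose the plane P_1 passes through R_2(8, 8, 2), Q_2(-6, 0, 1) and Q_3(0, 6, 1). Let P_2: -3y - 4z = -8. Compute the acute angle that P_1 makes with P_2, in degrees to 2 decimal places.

28.84

R_2Q_2 = (-14, -8, -1), R_2Q_3 = (-8, -2, -1); a normal to P_1 is R_2Q_2 × R_2Q_3 = (6, -6, -36).
Using R_2: P_1 has equation 6x - 6y - 36z = -72.
cos θ = |n₁·n₂| / (|n₁||n₂|) = |162| / (√1368 · √25).
θ = arccos(0.87600) ≈ 28.84°.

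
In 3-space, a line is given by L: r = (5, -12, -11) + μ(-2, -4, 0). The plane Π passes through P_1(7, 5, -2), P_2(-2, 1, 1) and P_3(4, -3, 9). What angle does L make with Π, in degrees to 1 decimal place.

40.6

P_1P_2 = (-9, -4, 3), P_1P_3 = (-3, -8, 11); a normal to Π is P_1P_2 × P_1P_3 = (-20, 90, 60).
Using P_1: Π has equation -20x + 90y + 60z = 190.
sin θ = |n·v| / (|n||v|) = |-320| / (√12100 · √20) = 0.65049.
θ ≈ 40.6°.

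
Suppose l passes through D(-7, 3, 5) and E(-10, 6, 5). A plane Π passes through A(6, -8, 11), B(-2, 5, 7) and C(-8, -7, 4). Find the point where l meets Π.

A direction vector for l is E − D = (-3, 3, 0).
AB = (-8, 13, -4), AC = (-14, 1, -7); a normal to Π is AB × AC = (-87, 0, 174).
Using A: Π has equation -87x + 174z = 1392.
Substitute r = (-7, 3, 5) + t(-3, 3, 0) into the plane: 1479 + 261t = 1392, so t = -1/3.
Intersection: (-7, 3, 5) + (-1/3)·(-3, 3, 0) = (-6, 2, 5).

(-6, 2, 5)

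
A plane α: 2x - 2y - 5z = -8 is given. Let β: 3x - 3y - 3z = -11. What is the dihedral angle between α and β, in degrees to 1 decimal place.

cos θ = |n₁·n₂| / (|n₁||n₂|) = |27| / (√33 · √27).
θ = arccos(0.90453) ≈ 25.2°.

25.2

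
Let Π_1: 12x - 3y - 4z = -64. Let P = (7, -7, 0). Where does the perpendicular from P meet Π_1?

(-5, -4, 4)

Foot = P − λn with λ = (n·P − d)/|n|² = (105 − (-64))/169 = 1.
Foot = (7, -7, 0) − 1·(12, -3, -4) = (-5, -4, 4).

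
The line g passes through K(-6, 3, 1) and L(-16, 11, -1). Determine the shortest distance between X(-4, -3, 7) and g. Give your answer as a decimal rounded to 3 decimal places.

6.157

A direction vector for g is L − K = (-10, 8, -2).
Taking (-6, 3, 1) on g with direction v = (-10, 8, -2): w = X − (-6, 3, 1) = (2, -6, 6), and w × v = (-36, -56, -44).
Distance = |w × v| / |v| = √6368 / √168 ≈ 6.157.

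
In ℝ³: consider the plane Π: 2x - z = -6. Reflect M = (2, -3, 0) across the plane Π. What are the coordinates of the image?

(-6, -3, 4)

λ = (n·M − d)/|n|² = (4 − (-6))/5 = 2.
Reflection = M − 2λn = (2, -3, 0) − 4·(2, 0, -1) = (-6, -3, 4).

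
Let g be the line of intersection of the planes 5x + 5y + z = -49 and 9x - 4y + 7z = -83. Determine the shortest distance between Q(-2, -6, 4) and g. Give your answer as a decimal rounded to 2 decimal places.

Direction of g: (5, 5, 1) × (9, -4, 7) = (39, -26, -65).
A point on g: solving the two plane equations with x = -7 gives (-7, -2, -4).
Taking (-7, -2, -4) on g with direction v = (39, -26, -65): w = Q − (-7, -2, -4) = (5, -4, 8), and w × v = (468, 637, 26).
Distance = |w × v| / |v| = √625469 / √6422 ≈ 9.87.

9.87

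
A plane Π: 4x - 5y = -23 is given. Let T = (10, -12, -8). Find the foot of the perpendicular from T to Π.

(-2, 3, -8)

Foot = T − λn with λ = (n·T − d)/|n|² = (100 − (-23))/41 = 3.
Foot = (10, -12, -8) − 3·(4, -5, 0) = (-2, 3, -8).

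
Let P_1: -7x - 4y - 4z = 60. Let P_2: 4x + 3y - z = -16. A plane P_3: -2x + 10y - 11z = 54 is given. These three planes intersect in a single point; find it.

(-4, -2, -6)

Solving the 3×3 linear system -7x - 4y - 4z = 60, 4x + 3y - z = -16, -2x + 10y - 11z = 54 (e.g. by elimination or Cramer's rule, determinant = -207) gives (-4, -2, -6).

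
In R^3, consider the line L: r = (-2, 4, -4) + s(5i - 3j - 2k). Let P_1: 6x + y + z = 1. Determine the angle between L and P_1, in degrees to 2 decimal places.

sin θ = |n·v| / (|n||v|) = |25| / (√38 · √38) = 0.65789.
θ ≈ 41.14°.

41.14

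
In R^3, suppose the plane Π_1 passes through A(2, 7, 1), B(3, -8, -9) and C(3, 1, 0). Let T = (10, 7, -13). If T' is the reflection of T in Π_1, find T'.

(-10, 3, -9)

AB = (1, -15, -10), AC = (1, -6, -1); a normal to Π_1 is AB × AC = (-45, -9, 9).
Using A: Π_1 has equation -45x - 9y + 9z = -144.
λ = (n·T − d)/|n|² = (-630 − (-144))/2187 = -2/9.
Reflection = T − 2λn = (10, 7, -13) − (-4/9)·(-45, -9, 9) = (-10, 3, -9).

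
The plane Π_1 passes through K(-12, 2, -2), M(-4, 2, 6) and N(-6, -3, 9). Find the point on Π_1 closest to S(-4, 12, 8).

KM = (8, 0, 8), KN = (6, -5, 11); a normal to Π_1 is KM × KN = (40, -40, -40).
Using K: Π_1 has equation 40x - 40y - 40z = -480.
Foot = S − λn with λ = (n·S − d)/|n|² = (-960 − (-480))/4800 = -1/10.
Foot = (-4, 12, 8) − (-1/10)·(40, -40, -40) = (0, 8, 4).

(0, 8, 4)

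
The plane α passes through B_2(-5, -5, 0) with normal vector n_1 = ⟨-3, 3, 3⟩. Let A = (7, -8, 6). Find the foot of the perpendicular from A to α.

(4, -5, 9)

α: n_1·r = n_1·B_2 gives -3x + 3y + 3z = 0.
Foot = A − λn with λ = (n·A − d)/|n|² = (-27 − 0)/27 = -1.
Foot = (7, -8, 6) − (-1)·(-3, 3, 3) = (4, -5, 9).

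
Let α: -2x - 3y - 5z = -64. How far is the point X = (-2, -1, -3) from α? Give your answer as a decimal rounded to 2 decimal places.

13.95

n·X − d = (-2)·(-2) + (-3)·(-1) + (-5)·(-3) − (-64) = 86; |n| = √38.
Distance = |86| / √38 = 86/√38 ≈ 13.95.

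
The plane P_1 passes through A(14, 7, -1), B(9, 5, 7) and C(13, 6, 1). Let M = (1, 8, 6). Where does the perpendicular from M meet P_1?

(5, 10, 9)

AB = (-5, -2, 8), AC = (-1, -1, 2); a normal to P_1 is AB × AC = (4, 2, 3).
Using A: P_1 has equation 4x + 2y + 3z = 67.
Foot = M − λn with λ = (n·M − d)/|n|² = (38 − 67)/29 = -1.
Foot = (1, 8, 6) − (-1)·(4, 2, 3) = (5, 10, 9).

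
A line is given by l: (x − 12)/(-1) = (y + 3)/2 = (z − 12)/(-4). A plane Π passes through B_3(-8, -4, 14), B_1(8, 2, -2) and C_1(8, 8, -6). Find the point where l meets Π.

l has direction (-1, 2, -4) through (12, -3, 12).
B_3B_1 = (16, 6, -16), B_3C_1 = (16, 12, -20); a normal to Π is B_3B_1 × B_3C_1 = (72, 64, 96).
Using B_3: Π has equation 72x + 64y + 96z = 512.
Substitute r = (12, -3, 12) + t(-1, 2, -4) into the plane: 1824 + (-328)t = 512, so t = 4.
Intersection: (12, -3, 12) + 4·(-1, 2, -4) = (8, 5, -4).

(8, 5, -4)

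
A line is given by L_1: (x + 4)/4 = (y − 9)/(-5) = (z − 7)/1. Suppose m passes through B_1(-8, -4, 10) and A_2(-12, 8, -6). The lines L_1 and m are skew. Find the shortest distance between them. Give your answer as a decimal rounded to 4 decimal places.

10.1991

L_1 has direction (4, -5, 1) through (-4, 9, 7).
A direction vector for m is A_2 − B_1 = (-4, 12, -16).
Common perpendicular direction n = (4, -5, 1) × (-4, 12, -16) = (68, 60, 28).
With w = (-8, -4, 10) − (-4, 9, 7) = (-4, -13, 3), w · n = -968.
Distance = |w · n| / |n| = |-968| / √9008 ≈ 10.1991.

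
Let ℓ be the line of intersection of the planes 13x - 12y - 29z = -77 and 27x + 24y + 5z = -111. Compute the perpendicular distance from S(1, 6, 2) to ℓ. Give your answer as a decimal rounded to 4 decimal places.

8.0330

Direction of ℓ: (13, -12, -29) × (27, 24, 5) = (636, -848, 636).
A point on ℓ: solving the two plane equations with x = -5 gives (-5, 1, 0).
Taking (-5, 1, 0) on ℓ with direction v = (636, -848, 636): w = S − (-5, 1, 0) = (6, 5, 2), and w × v = (4876, -2544, -8268).
Distance = |w × v| / |v| = √98607136 / √1528096 ≈ 8.0330.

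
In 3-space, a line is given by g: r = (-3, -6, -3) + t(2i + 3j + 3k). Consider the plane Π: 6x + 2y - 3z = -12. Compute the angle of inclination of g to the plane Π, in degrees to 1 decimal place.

sin θ = |n·v| / (|n||v|) = |9| / (√49 · √22) = 0.27412.
θ ≈ 15.9°.

15.9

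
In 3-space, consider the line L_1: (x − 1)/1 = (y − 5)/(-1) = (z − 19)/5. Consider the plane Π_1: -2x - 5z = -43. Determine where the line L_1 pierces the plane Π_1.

L_1 has direction (1, -1, 5) through (1, 5, 19).
Substitute r = (1, 5, 19) + t(1, -1, 5) into the plane: -97 + (-27)t = -43, so t = -2.
Intersection: (1, 5, 19) + (-2)·(1, -1, 5) = (-1, 7, 9).

(-1, 7, 9)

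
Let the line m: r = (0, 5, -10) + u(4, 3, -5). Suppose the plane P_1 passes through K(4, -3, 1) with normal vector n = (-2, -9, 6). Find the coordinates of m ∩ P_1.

(-8, -1, 0)

P_1: n·r = n·K gives -2x - 9y + 6z = 25.
Substitute r = (0, 5, -10) + t(4, 3, -5) into the plane: -105 + (-65)t = 25, so t = -2.
Intersection: (0, 5, -10) + (-2)·(4, 3, -5) = (-8, -1, 0).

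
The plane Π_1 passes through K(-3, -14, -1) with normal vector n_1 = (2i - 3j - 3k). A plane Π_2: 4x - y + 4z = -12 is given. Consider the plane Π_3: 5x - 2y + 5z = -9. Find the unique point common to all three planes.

Π_1: n_1·r = n_1·K gives 2x - 3y - 3z = 39.
Solving the 3×3 linear system 2x - 3y - 3z = 39, 4x - y + 4z = -12, 5x - 2y + 5z = -9 (e.g. by elimination or Cramer's rule, determinant = 15) gives (0, -8, -5).

(0, -8, -5)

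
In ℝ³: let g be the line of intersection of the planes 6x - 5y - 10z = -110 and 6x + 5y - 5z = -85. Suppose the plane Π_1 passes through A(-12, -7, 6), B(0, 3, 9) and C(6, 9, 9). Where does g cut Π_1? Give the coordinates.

Direction of g: (6, -5, -10) × (6, 5, -5) = (75, -30, 60).
A point on g: solving the two plane equations with x = 15 gives (15, -10, 25).
AB = (12, 10, 3), AC = (18, 16, 3); a normal to Π_1 is AB × AC = (-18, 18, 12).
Using A: Π_1 has equation -18x + 18y + 12z = 162.
Substitute r = (15, -10, 25) + t(75, -30, 60) into the plane: -150 + (-1170)t = 162, so t = -4/15.
Intersection: (15, -10, 25) + (-4/15)·(75, -30, 60) = (-5, -2, 9).

(-5, -2, 9)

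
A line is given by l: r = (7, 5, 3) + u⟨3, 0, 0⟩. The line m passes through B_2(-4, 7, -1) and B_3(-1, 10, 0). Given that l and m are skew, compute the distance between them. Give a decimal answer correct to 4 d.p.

A direction vector for m is B_3 − B_2 = (3, 3, 1).
Common perpendicular direction n = (3, 0, 0) × (3, 3, 1) = (0, -3, 9).
With w = (-4, 7, -1) − (7, 5, 3) = (-11, 2, -4), w · n = -42.
Distance = |w · n| / |n| = |-42| / √90 ≈ 4.4272.

4.4272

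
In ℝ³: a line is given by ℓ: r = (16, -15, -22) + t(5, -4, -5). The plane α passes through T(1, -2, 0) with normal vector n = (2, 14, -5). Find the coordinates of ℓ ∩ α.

α: n·r = n·T gives 2x + 14y - 5z = -26.
Substitute r = (16, -15, -22) + t(5, -4, -5) into the plane: -68 + (-21)t = -26, so t = -2.
Intersection: (16, -15, -22) + (-2)·(5, -4, -5) = (6, -7, -12).

(6, -7, -12)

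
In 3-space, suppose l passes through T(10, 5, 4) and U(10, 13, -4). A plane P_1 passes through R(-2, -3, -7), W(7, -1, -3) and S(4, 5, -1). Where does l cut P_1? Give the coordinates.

(10, 7, 2)

A direction vector for l is U − T = (0, 8, -8).
RW = (9, 2, 4), RS = (6, 8, 6); a normal to P_1 is RW × RS = (-20, -30, 60).
Using R: P_1 has equation -20x - 30y + 60z = -290.
Substitute r = (10, 5, 4) + t(0, 8, -8) into the plane: -110 + (-720)t = -290, so t = 1/4.
Intersection: (10, 5, 4) + (1/4)·(0, 8, -8) = (10, 7, 2).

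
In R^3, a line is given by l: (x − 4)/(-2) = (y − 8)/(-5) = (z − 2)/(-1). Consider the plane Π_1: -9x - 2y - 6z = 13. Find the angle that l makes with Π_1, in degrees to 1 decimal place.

34.4

l has direction (-2, -5, -1) through (4, 8, 2).
sin θ = |n·v| / (|n||v|) = |34| / (√121 · √30) = 0.56432.
θ ≈ 34.4°.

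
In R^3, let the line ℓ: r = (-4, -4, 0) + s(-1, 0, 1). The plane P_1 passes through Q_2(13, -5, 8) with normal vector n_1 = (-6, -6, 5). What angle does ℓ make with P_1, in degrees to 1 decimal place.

52.2

P_1: n_1·r = n_1·Q_2 gives -6x - 6y + 5z = -8.
sin θ = |n·v| / (|n||v|) = |11| / (√97 · √2) = 0.78975.
θ ≈ 52.2°.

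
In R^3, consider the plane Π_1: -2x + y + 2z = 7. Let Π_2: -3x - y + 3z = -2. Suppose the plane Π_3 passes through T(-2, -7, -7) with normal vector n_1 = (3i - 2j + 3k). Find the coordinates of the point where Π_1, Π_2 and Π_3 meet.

(-1, 5, 0)

Π_3: n_1·r = n_1·T gives 3x - 2y + 3z = -13.
Solving the 3×3 linear system -2x + y + 2z = 7, -3x - y + 3z = -2, 3x - 2y + 3z = -13 (e.g. by elimination or Cramer's rule, determinant = 30) gives (-1, 5, 0).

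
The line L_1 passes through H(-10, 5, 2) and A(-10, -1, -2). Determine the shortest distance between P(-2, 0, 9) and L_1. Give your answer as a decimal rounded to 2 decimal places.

A direction vector for L_1 is A − H = (0, -6, -4).
Taking (-10, 5, 2) on L_1 with direction v = (0, -6, -4): w = P − (-10, 5, 2) = (8, -5, 7), and w × v = (62, 32, -48).
Distance = |w × v| / |v| = √7172 / √52 ≈ 11.74.

11.74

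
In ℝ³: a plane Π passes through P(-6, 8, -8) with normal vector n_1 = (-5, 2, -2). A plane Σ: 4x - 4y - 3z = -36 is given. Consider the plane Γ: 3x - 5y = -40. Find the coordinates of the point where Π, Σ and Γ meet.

(-10, 2, -4)

Π: n_1·r = n_1·P gives -5x + 2y - 2z = 62.
Solving the 3×3 linear system -5x + 2y - 2z = 62, 4x - 4y - 3z = -36, 3x - 5y = -40 (e.g. by elimination or Cramer's rule, determinant = 73) gives (-10, 2, -4).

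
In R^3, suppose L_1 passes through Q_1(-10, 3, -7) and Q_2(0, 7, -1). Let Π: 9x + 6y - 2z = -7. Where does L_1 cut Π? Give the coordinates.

(-5, 5, -4)

A direction vector for L_1 is Q_2 − Q_1 = (10, 4, 6).
Substitute r = (-10, 3, -7) + t(10, 4, 6) into the plane: -58 + 102t = -7, so t = 1/2.
Intersection: (-10, 3, -7) + (1/2)·(10, 4, 6) = (-5, 5, -4).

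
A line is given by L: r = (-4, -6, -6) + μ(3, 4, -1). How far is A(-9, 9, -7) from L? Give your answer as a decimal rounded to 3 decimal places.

13.024

Taking (-4, -6, -6) on L with direction v = (3, 4, -1): w = A − (-4, -6, -6) = (-5, 15, -1), and w × v = (-11, -8, -65).
Distance = |w × v| / |v| = √4410 / √26 ≈ 13.024.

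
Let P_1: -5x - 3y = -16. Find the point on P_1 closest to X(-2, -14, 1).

(8, -8, 1)

Foot = X − λn with λ = (n·X − d)/|n|² = (52 − (-16))/34 = 2.
Foot = (-2, -14, 1) − 2·(-5, -3, 0) = (8, -8, 1).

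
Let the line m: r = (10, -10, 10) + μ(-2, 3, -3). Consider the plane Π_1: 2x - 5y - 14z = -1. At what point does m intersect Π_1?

Substitute r = (10, -10, 10) + t(-2, 3, -3) into the plane: -70 + 23t = -1, so t = 3.
Intersection: (10, -10, 10) + 3·(-2, 3, -3) = (4, -1, 1).

(4, -1, 1)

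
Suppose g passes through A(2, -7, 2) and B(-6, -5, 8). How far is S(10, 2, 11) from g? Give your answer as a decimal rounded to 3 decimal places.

15.013

A direction vector for g is B − A = (-8, 2, 6).
Taking (2, -7, 2) on g with direction v = (-8, 2, 6): w = S − (2, -7, 2) = (8, 9, 9), and w × v = (36, -120, 88).
Distance = |w × v| / |v| = √23440 / √104 ≈ 15.013.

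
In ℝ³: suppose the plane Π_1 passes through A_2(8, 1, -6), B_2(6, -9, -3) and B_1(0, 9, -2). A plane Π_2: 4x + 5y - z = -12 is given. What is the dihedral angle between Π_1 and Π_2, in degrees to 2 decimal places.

A_2B_2 = (-2, -10, 3), A_2B_1 = (-8, 8, 4); a normal to Π_1 is A_2B_2 × A_2B_1 = (-64, -16, -96).
Using A_2: Π_1 has equation -64x - 16y - 96z = 48.
cos θ = |n₁·n₂| / (|n₁||n₂|) = |-240| / (√13568 · √42).
θ = arccos(0.31793) ≈ 71.46°.

71.46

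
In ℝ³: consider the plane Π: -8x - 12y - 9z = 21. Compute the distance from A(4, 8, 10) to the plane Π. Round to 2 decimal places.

n·A − d = (-8)·(4) + (-12)·(8) + (-9)·(10) − 21 = -239; |n| = √289.
Distance = |-239| / √289 = 239/√289 ≈ 14.06.

14.06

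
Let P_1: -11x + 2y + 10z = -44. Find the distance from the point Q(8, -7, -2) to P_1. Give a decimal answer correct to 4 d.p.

n·Q − d = (-11)·(8) + (2)·(-7) + (10)·(-2) − (-44) = -78; |n| = √225.
Distance = |-78| / √225 = 78/√225 ≈ 5.2000.

5.2000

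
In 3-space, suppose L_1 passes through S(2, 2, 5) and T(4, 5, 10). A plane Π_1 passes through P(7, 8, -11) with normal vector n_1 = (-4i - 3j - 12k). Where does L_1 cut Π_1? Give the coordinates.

(-2, -4, -5)

A direction vector for L_1 is T − S = (2, 3, 5).
Π_1: n_1·r = n_1·P gives -4x - 3y - 12z = 80.
Substitute r = (2, 2, 5) + t(2, 3, 5) into the plane: -74 + (-77)t = 80, so t = -2.
Intersection: (2, 2, 5) + (-2)·(2, 3, 5) = (-2, -4, -5).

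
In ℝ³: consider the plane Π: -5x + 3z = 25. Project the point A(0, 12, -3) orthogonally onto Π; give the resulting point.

(-5, 12, 0)

Foot = A − λn with λ = (n·A − d)/|n|² = (-9 − 25)/34 = -1.
Foot = (0, 12, -3) − (-1)·(-5, 0, 3) = (-5, 12, 0).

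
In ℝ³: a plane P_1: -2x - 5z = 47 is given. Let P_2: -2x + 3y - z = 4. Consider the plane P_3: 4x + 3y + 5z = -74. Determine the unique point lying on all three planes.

(-6, -5, -7)

Solving the 3×3 linear system -2x - 5z = 47, -2x + 3y - z = 4, 4x + 3y + 5z = -74 (e.g. by elimination or Cramer's rule, determinant = 54) gives (-6, -5, -7).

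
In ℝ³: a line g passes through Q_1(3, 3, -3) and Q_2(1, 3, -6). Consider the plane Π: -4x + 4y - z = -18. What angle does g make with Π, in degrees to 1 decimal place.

32.1

A direction vector for g is Q_2 − Q_1 = (-2, 0, -3).
sin θ = |n·v| / (|n||v|) = |11| / (√33 · √13) = 0.53109.
θ ≈ 32.1°.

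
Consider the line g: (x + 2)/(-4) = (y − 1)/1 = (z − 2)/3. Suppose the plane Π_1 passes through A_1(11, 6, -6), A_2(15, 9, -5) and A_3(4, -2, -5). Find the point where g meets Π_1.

(6, -1, -4)

g has direction (-4, 1, 3) through (-2, 1, 2).
A_1A_2 = (4, 3, 1), A_1A_3 = (-7, -8, 1); a normal to Π_1 is A_1A_2 × A_1A_3 = (11, -11, -11).
Using A_1: Π_1 has equation 11x - 11y - 11z = 121.
Substitute r = (-2, 1, 2) + t(-4, 1, 3) into the plane: -55 + (-88)t = 121, so t = -2.
Intersection: (-2, 1, 2) + (-2)·(-4, 1, 3) = (6, -1, -4).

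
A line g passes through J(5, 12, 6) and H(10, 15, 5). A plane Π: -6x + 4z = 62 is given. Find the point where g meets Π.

A direction vector for g is H − J = (5, 3, -1).
Substitute r = (5, 12, 6) + t(5, 3, -1) into the plane: -6 + (-34)t = 62, so t = -2.
Intersection: (5, 12, 6) + (-2)·(5, 3, -1) = (-5, 6, 8).

(-5, 6, 8)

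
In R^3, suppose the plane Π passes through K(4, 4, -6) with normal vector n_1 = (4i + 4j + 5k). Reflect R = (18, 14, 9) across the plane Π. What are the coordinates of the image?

(-6, -10, -21)

Π: n_1·r = n_1·K gives 4x + 4y + 5z = 2.
λ = (n·R − d)/|n|² = (173 − 2)/57 = 3.
Reflection = R − 2λn = (18, 14, 9) − 6·(4, 4, 5) = (-6, -10, -21).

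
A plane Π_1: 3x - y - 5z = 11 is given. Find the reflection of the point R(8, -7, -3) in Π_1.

(2, -5, 7)

λ = (n·R − d)/|n|² = (46 − 11)/35 = 1.
Reflection = R − 2λn = (8, -7, -3) − 2·(3, -1, -5) = (2, -5, 7).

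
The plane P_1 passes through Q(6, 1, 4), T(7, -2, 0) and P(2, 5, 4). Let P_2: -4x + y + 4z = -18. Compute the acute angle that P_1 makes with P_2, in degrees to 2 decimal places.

54.53

QT = (1, -3, -4), QP = (-4, 4, 0); a normal to P_1 is QT × QP = (16, 16, -8).
Using Q: P_1 has equation 16x + 16y - 8z = 80.
cos θ = |n₁·n₂| / (|n₁||n₂|) = |-80| / (√576 · √33).
θ = arccos(0.58026) ≈ 54.53°.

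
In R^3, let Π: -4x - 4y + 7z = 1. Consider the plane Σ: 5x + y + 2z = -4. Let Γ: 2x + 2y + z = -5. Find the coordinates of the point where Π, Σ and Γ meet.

Solving the 3×3 linear system -4x - 4y + 7z = 1, 5x + y + 2z = -4, 2x + 2y + z = -5 (e.g. by elimination or Cramer's rule, determinant = 72) gives (0, -2, -1).

(0, -2, -1)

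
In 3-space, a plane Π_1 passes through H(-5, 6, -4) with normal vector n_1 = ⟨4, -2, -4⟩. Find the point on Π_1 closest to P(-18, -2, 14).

(-6, -8, 2)

Π_1: n_1·r = n_1·H gives 4x - 2y - 4z = -16.
Foot = P − λn with λ = (n·P − d)/|n|² = (-124 − (-16))/36 = -3.
Foot = (-18, -2, 14) − (-3)·(4, -2, -4) = (-6, -8, 2).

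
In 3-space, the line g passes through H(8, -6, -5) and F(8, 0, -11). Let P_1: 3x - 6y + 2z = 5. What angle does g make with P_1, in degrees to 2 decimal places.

A direction vector for g is F − H = (0, 6, -6).
sin θ = |n·v| / (|n||v|) = |-48| / (√49 · √72) = 0.80812.
θ ≈ 53.91°.

53.91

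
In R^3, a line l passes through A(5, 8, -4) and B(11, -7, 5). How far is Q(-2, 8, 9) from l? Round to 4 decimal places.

A direction vector for l is B − A = (6, -15, 9).
Taking (5, 8, -4) on l with direction v = (6, -15, 9): w = Q − (5, 8, -4) = (-7, 0, 13), and w × v = (195, 141, 105).
Distance = |w × v| / |v| = √68931 / √342 ≈ 14.1969.

14.1969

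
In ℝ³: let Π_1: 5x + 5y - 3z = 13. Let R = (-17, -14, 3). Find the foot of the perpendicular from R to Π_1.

Foot = R − λn with λ = (n·R − d)/|n|² = (-164 − 13)/59 = -3.
Foot = (-17, -14, 3) − (-3)·(5, 5, -3) = (-2, 1, -6).

(-2, 1, -6)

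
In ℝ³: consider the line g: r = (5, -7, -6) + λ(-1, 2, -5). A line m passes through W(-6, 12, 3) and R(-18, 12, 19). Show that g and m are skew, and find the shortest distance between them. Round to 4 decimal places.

15.2299

A direction vector for m is R − W = (-12, 0, 16).
Common perpendicular direction n = (-1, 2, -5) × (-12, 0, 16) = (32, 76, 24).
With w = (-6, 12, 3) − (5, -7, -6) = (-11, 19, 9), w · n = 1308.
Since n ≠ 0 the lines are not parallel, and w · n = 1308 ≠ 0 so they do not intersect; hence they are skew.
Distance = |w · n| / |n| = |1308| / √7376 ≈ 15.2299.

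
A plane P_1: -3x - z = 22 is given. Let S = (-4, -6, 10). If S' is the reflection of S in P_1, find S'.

(-16, -6, 6)

λ = (n·S − d)/|n|² = (2 − 22)/10 = -2.
Reflection = S − 2λn = (-4, -6, 10) − (-4)·(-3, 0, -1) = (-16, -6, 6).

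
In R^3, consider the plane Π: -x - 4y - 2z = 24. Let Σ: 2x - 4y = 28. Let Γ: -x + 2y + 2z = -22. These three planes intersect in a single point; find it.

(4, -5, -4)

Solving the 3×3 linear system -x - 4y - 2z = 24, 2x - 4y = 28, -x + 2y + 2z = -22 (e.g. by elimination or Cramer's rule, determinant = 24) gives (4, -5, -4).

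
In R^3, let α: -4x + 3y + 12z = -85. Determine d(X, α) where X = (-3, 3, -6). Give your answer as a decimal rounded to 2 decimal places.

n·X − d = (-4)·(-3) + (3)·(3) + (12)·(-6) − (-85) = 34; |n| = √169.
Distance = |34| / √169 = 34/√169 ≈ 2.62.

2.62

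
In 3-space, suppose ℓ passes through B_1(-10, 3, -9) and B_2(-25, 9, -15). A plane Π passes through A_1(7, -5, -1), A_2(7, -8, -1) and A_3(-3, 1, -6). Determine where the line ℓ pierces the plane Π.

(-5, 1, -7)

A direction vector for ℓ is B_2 − B_1 = (-15, 6, -6).
A_1A_2 = (0, -3, 0), A_1A_3 = (-10, 6, -5); a normal to Π is A_1A_2 × A_1A_3 = (15, 0, -30).
Using A_1: Π has equation 15x - 30z = 135.
Substitute r = (-10, 3, -9) + t(-15, 6, -6) into the plane: 120 + (-45)t = 135, so t = -1/3.
Intersection: (-10, 3, -9) + (-1/3)·(-15, 6, -6) = (-5, 1, -7).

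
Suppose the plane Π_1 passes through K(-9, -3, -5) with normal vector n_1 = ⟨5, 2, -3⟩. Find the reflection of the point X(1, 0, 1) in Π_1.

Π_1: n_1·r = n_1·K gives 5x + 2y - 3z = -36.
λ = (n·X − d)/|n|² = (2 − (-36))/38 = 1.
Reflection = X − 2λn = (1, 0, 1) − 2·(5, 2, -3) = (-9, -4, 7).

(-9, -4, 7)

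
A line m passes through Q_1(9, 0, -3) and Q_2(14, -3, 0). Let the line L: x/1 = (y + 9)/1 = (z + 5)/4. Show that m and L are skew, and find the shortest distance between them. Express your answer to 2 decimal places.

11.31

A direction vector for m is Q_2 − Q_1 = (5, -3, 3).
L has direction (1, 1, 4) through (0, -9, -5).
Common perpendicular direction n = (5, -3, 3) × (1, 1, 4) = (-15, -17, 8).
With w = (0, -9, -5) − (9, 0, -3) = (-9, -9, -2), w · n = 272.
Since n ≠ 0 the lines are not parallel, and w · n = 272 ≠ 0 so they do not intersect; hence they are skew.
Distance = |w · n| / |n| = |272| / √578 ≈ 11.31.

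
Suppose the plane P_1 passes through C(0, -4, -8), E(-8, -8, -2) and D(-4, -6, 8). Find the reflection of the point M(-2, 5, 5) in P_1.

CE = (-8, -4, 6), CD = (-4, -2, 16); a normal to P_1 is CE × CD = (-52, 104, 0).
Using C: P_1 has equation -52x + 104y = -416.
λ = (n·M − d)/|n|² = (624 − (-416))/13520 = 1/13.
Reflection = M − 2λn = (-2, 5, 5) − (2/13)·(-52, 104, 0) = (6, -11, 5).

(6, -11, 5)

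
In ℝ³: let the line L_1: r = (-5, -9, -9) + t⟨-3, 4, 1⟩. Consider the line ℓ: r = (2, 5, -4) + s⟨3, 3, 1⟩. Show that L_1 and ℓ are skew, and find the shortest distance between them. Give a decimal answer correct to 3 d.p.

Common perpendicular direction n = (-3, 4, 1) × (3, 3, 1) = (1, 6, -21).
With w = (2, 5, -4) − (-5, -9, -9) = (7, 14, 5), w · n = -14.
Since n ≠ 0 the lines are not parallel, and w · n = -14 ≠ 0 so they do not intersect; hence they are skew.
Distance = |w · n| / |n| = |-14| / √478 ≈ 0.640.

0.640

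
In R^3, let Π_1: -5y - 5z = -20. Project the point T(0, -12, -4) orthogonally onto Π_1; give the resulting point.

(0, -2, 6)

Foot = T − λn with λ = (n·T − d)/|n|² = (80 − (-20))/50 = 2.
Foot = (0, -12, -4) − 2·(0, -5, -5) = (0, -2, 6).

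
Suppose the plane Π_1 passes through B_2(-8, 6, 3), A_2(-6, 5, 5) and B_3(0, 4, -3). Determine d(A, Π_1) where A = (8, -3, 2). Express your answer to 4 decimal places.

3.2000

B_2A_2 = (2, -1, 2), B_2B_3 = (8, -2, -6); a normal to Π_1 is B_2A_2 × B_2B_3 = (10, 28, 4).
Using B_2: Π_1 has equation 10x + 28y + 4z = 100.
n·A − d = (10)·(8) + (28)·(-3) + (4)·(2) − 100 = -96; |n| = √900.
Distance = |-96| / √900 = 96/√900 ≈ 3.2000.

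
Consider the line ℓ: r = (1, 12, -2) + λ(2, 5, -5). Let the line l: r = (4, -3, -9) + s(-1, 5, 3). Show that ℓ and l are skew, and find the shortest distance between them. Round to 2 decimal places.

0.70

Common perpendicular direction n = (2, 5, -5) × (-1, 5, 3) = (40, -1, 15).
With w = (4, -3, -9) − (1, 12, -2) = (3, -15, -7), w · n = 30.
Since n ≠ 0 the lines are not parallel, and w · n = 30 ≠ 0 so they do not intersect; hence they are skew.
Distance = |w · n| / |n| = |30| / √1826 ≈ 0.70.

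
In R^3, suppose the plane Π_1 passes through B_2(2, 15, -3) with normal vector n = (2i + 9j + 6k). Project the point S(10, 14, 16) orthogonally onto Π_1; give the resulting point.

Π_1: n·r = n·B_2 gives 2x + 9y + 6z = 121.
Foot = S − λn with λ = (n·S − d)/|n|² = (242 − 121)/121 = 1.
Foot = (10, 14, 16) − 1·(2, 9, 6) = (8, 5, 10).

(8, 5, 10)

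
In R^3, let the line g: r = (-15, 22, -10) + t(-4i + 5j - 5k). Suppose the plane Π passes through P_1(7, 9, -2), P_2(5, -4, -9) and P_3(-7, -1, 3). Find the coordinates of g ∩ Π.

(-3, 7, 5)

P_1P_2 = (-2, -13, -7), P_1P_3 = (-14, -10, 5); a normal to Π is P_1P_2 × P_1P_3 = (-135, 108, -162).
Using P_1: Π has equation -135x + 108y - 162z = 351.
Substitute r = (-15, 22, -10) + t(-4, 5, -5) into the plane: 6021 + 1890t = 351, so t = -3.
Intersection: (-15, 22, -10) + (-3)·(-4, 5, -5) = (-3, 7, 5).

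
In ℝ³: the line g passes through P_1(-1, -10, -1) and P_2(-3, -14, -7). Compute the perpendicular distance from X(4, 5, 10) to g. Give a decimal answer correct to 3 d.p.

6.381

A direction vector for g is P_2 − P_1 = (-2, -4, -6).
Taking (-1, -10, -1) on g with direction v = (-2, -4, -6): w = X − (-1, -10, -1) = (5, 15, 11), and w × v = (-46, 8, 10).
Distance = |w × v| / |v| = √2280 / √56 ≈ 6.381.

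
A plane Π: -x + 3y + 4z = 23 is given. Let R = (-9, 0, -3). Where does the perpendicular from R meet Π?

Foot = R − λn with λ = (n·R − d)/|n|² = (-3 − 23)/26 = -1.
Foot = (-9, 0, -3) − (-1)·(-1, 3, 4) = (-10, 3, 1).

(-10, 3, 1)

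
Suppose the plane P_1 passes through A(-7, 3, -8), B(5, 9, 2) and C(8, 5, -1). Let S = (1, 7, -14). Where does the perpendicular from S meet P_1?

AB = (12, 6, 10), AC = (15, 2, 7); a normal to P_1 is AB × AC = (22, 66, -66).
Using A: P_1 has equation 22x + 66y - 66z = 572.
Foot = S − λn with λ = (n·S − d)/|n|² = (1408 − 572)/9196 = 1/11.
Foot = (1, 7, -14) − (1/11)·(22, 66, -66) = (-1, 1, -8).

(-1, 1, -8)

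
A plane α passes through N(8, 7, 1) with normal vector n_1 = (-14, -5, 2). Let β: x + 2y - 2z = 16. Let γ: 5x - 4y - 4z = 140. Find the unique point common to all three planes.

α: n_1·r = n_1·N gives -14x - 5y + 2z = -145.
Solving the 3×3 linear system -14x - 5y + 2z = -145, x + 2y - 2z = 16, 5x - 4y - 4z = 140 (e.g. by elimination or Cramer's rule, determinant = 226) gives (12, -9, -11).

(12, -9, -11)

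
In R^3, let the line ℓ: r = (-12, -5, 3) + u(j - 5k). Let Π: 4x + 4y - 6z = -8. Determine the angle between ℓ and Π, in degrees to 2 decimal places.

53.96

sin θ = |n·v| / (|n||v|) = |34| / (√68 · √26) = 0.80861.
θ ≈ 53.96°.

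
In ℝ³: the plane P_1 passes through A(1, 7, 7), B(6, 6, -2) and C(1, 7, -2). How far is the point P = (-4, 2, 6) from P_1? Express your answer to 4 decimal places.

AB = (5, -1, -9), AC = (0, 0, -9); a normal to P_1 is AB × AC = (9, 45, 0).
Using A: P_1 has equation 9x + 45y = 324.
n·P − d = (9)·(-4) + (45)·(2) + (0)·(6) − 324 = -270; |n| = √2106.
Distance = |-270| / √2106 = 270/√2106 ≈ 5.8835.

5.8835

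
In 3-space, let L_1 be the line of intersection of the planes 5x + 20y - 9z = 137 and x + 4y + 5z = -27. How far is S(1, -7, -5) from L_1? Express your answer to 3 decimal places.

Direction of L_1: (5, 20, -9) × (1, 4, 5) = (136, -34, 0).
A point on L_1: solving the two plane equations with x = -7 gives (-7, 5, -8).
Taking (-7, 5, -8) on L_1 with direction v = (136, -34, 0): w = S − (-7, 5, -8) = (8, -12, 3), and w × v = (102, 408, 1360).
Distance = |w × v| / |v| = √2026468 / √19652 ≈ 10.155.

10.155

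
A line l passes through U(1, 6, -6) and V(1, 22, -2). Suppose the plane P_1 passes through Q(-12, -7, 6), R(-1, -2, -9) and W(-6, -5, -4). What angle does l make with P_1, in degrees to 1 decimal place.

A direction vector for l is V − U = (0, 16, 4).
QR = (11, 5, -15), QW = (6, 2, -10); a normal to P_1 is QR × QW = (-20, 20, -8).
Using Q: P_1 has equation -20x + 20y - 8z = 52.
sin θ = |n·v| / (|n||v|) = |288| / (√864 · √272) = 0.59409.
θ ≈ 36.4°.

36.4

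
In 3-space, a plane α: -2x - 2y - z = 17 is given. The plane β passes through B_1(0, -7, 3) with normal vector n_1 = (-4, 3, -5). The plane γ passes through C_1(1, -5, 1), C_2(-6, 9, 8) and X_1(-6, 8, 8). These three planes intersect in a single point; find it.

β: n_1·r = n_1·B_1 gives -4x + 3y - 5z = -36.
C_1C_2 = (-7, 14, 7), C_1X_1 = (-7, 13, 7); a normal to γ is C_1C_2 × C_1X_1 = (7, 0, 7).
Using C_1: γ has equation 7x + 7z = 14.
Solving the 3×3 linear system -2x - 2y - z = 17, -4x + 3y - 5z = -36, 7x + 7z = 14 (e.g. by elimination or Cramer's rule, determinant = -7) gives (-5, -7, 7).

(-5, -7, 7)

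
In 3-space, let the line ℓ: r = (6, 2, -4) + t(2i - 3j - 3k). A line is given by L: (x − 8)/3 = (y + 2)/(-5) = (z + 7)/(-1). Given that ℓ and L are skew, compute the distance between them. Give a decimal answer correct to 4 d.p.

0.5026

L has direction (3, -5, -1) through (8, -2, -7).
Common perpendicular direction n = (2, -3, -3) × (3, -5, -1) = (-12, -7, -1).
With w = (8, -2, -7) − (6, 2, -4) = (2, -4, -3), w · n = 7.
Distance = |w · n| / |n| = |7| / √194 ≈ 0.5026.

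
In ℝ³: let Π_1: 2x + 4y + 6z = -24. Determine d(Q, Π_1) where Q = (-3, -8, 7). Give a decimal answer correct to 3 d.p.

3.742

n·Q − d = (2)·(-3) + (4)·(-8) + (6)·(7) − (-24) = 28; |n| = √56.
Distance = |28| / √56 = 28/√56 ≈ 3.742.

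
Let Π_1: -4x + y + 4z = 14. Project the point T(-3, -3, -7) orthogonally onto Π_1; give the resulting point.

(-7, -2, -3)

Foot = T − λn with λ = (n·T − d)/|n|² = (-19 − 14)/33 = -1.
Foot = (-3, -3, -7) − (-1)·(-4, 1, 4) = (-7, -2, -3).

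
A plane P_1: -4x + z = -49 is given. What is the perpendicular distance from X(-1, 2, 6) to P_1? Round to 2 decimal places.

n·X − d = (-4)·(-1) + (0)·(2) + (1)·(6) − (-49) = 59; |n| = √17.
Distance = |59| / √17 = 59/√17 ≈ 14.31.

14.31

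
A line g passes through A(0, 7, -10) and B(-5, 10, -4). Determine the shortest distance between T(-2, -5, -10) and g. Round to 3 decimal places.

A direction vector for g is B − A = (-5, 3, 6).
Taking (0, 7, -10) on g with direction v = (-5, 3, 6): w = T − (0, 7, -10) = (-2, -12, 0), and w × v = (-72, 12, -66).
Distance = |w × v| / |v| = √9684 / √70 ≈ 11.762.

11.762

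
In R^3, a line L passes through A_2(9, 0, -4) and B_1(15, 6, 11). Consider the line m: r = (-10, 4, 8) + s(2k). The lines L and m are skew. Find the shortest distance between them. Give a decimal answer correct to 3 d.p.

A direction vector for L is B_1 − A_2 = (6, 6, 15).
Common perpendicular direction n = (6, 6, 15) × (0, 0, 2) = (12, -12, 0).
With w = (-10, 4, 8) − (9, 0, -4) = (-19, 4, 12), w · n = -276.
Distance = |w · n| / |n| = |-276| / √288 ≈ 16.263.

16.263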